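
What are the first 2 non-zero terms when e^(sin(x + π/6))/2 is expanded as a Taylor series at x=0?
√(3)·x·e^(1/2)/4 + e^(1/2)/2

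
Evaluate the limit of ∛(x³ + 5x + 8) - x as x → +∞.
This is an ∞ − ∞ indeterminate form.
Multiply by (A² + AB + B²)/(A² + AB + B²) where A = ∛(x³+5x + 8), B = x to use A³ − B³ = (A−B)(A²+AB+B²); the x³ terms cancel, leaving (5x + 8)/(A²+AB+B²) with denominator ~ 3x², so the limit is 0.
Limit = 0.

Final answer: 0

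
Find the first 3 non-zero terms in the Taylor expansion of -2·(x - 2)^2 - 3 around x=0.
-2·x^2 + 8·x - 11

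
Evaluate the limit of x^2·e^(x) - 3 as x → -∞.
The product is a 0·∞ indeterminate form at x → -∞.
Rewrite the product as x^2 / e^(-x) (an ∞/∞ form) and apply L'Hôpital, or use the standard hierarchy e^(|x|) ≫ |x^2| as x → -∞.
The indeterminate product → 0, so the limit = -3.

Final answer: -3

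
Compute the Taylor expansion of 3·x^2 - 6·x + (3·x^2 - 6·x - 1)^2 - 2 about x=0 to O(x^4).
-36·x^3 + 33·x^2 + 6·x - 1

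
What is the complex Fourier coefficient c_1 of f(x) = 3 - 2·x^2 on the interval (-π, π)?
Compute the real Fourier coefficients first: a_1 = 8, b_1 = 0.
Then c_1 = (a_1 − i·b_1)/2 = 4.

Final answer: 4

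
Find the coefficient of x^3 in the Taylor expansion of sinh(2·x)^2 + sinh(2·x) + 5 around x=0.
Expand to order 3: sinh(2·x)^2 + sinh(2·x) + 5 = 4·x^3/3 + 4·x^2 + 2·x + 5 + O(x^4).
The coefficient of x^3 is 4/3.

Final answer: 4/3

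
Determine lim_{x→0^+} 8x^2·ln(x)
This is a 0·∞ indeterminate form at x → 0⁺.
Rewrite the product as 8·ln(x) / x^(-2) and apply L'Hôpital, or use the standard hierarchy x^(-2) ≫ |ln x| as x → 0⁺.
The indeterminate product → 0, so the limit = 0.

Final answer: 0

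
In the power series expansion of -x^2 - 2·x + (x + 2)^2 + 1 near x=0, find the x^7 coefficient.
Expand to order 7: -x^2 - 2·x + (x + 2)^2 + 1 = 2·x + 5 + O(x^8).
The coefficient of x^7 is 0.

Final answer: 0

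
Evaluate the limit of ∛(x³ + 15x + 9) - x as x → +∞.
This is an ∞ − ∞ indeterminate form.
Multiply by (A² + AB + B²)/(A² + AB + B²) where A = ∛(x³+15x + 9), B = x to use A³ − B³ = (A−B)(A²+AB+B²); the x³ terms cancel, leaving (15x + 9)/(A²+AB+B²) with denominator ~ 3x², so the limit is 0.
Limit = 0.

Final answer: 0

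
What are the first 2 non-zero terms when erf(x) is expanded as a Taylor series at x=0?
-2·x^3/(3·√(π)) + 2·x/√(π)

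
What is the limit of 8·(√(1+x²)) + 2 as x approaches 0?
Direct substitution at x = 0 gives 10.

Final answer: 10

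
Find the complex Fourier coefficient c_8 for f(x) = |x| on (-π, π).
Compute the real Fourier coefficients first: a_8 = 0, b_8 = 0.
Then c_8 = (a_8 − i·b_8)/2 = 0.

Final answer: 0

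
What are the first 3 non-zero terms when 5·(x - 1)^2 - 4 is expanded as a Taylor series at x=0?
5·x^2 - 10·x + 1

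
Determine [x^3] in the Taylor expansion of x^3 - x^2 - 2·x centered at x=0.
Expand to order 3: x^3 - x^2 - 2·x = x^3 - x^2 - 2·x + O(x^4).
The coefficient of x^3 is 1.

Final answer: 1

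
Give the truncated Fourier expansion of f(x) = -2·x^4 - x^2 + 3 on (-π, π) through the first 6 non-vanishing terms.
(-92 + 16·π^2)·cos(x) + (5 - 4·π^2)·cos(2·x) + (-20/27 + 16·π^2/9)·cos(3·x) + (1/8 - π^2)·cos(4·x) + (4/625 + 16·π^2/25)·cos(5·x) - 2·π^4/5 - π^2/3 + 3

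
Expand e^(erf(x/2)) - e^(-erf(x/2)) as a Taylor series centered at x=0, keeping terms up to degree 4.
x^3·(-1/(6·√(π)) + 1/(3·π^(3/2))) + 2·x/√(π)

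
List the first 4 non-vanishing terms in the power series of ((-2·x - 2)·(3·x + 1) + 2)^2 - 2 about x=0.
36·x^4 + 96·x^3 + 64·x^2 - 2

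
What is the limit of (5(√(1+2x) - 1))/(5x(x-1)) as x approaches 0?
Both numerator and denominator → 0 as x → 0; this is a 0/0 indeterminate form.
Expand each to leading order near x = 0: numerator ~ 5·x, denominator ~ -5·x.
The limit of the ratio is -1.

Final answer: -1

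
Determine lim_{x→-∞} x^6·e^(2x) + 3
The product is a 0·∞ indeterminate form at x → -∞.
Rewrite the product as x^6 / e^(-2x) (an ∞/∞ form) and apply L'Hôpital, or use the standard hierarchy e^(2|x|) ≫ |x^6| as x → -∞.
The indeterminate product → 0, so the limit = 3.

Final answer: 3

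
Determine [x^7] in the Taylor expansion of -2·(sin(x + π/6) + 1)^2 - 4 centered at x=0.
Expand to order 7: -2·(sin(x + π/6) + 1)^2 - 4 = 11·√(3)·x^7/840 - x^6/24 - 3·√(3)·x^5/20 + x^4/4 + √(3)·x^3 - 3·√(3)·x - 17/2 + O(x^8).
The coefficient of x^7 is 11·√(3)/840.

Final answer: 11·√(3)/840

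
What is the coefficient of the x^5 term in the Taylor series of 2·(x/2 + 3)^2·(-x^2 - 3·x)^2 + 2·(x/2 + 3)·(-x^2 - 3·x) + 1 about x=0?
Expand to order 5: 2·(x/2 + 3)^2·(-x^2 - 3·x)^2 + 2·(x/2 + 3)·(-x^2 - 3·x) + 1 = 9·x^5 + 117·x^4/2 + 161·x^3 + 153·x^2 - 18·x + 1 + O(x^6).
The coefficient of x^5 is 9.

Final answer: 9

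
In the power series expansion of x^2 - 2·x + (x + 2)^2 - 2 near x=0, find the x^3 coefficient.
Expand to order 3: x^2 - 2·x + (x + 2)^2 - 2 = 2·x^2 + 2·x + 2 + O(x^4).
The coefficient of x^3 is 0.

Final answer: 0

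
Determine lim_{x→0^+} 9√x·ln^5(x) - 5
The product is a 0·∞ indeterminate form at x → 0⁺.
Rewrite the product as 9·ln^5(x) / x^(-1/2) and apply L'Hôpital, or use the standard hierarchy x^(-1/2) ≫ |ln x|^5 as x → 0⁺.
The indeterminate product → 0, so the limit = -5.

Final answer: -5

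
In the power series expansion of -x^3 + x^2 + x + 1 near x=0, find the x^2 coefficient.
Expand to order 2: -x^3 + x^2 + x + 1 = x^2 + x + 1 + O(x^3).
The coefficient of x^2 is 1.

Final answer: 1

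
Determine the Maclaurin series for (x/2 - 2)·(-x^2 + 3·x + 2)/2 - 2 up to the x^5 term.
-x^3/4 + 7·x^2/4 - 5·x/2 - 4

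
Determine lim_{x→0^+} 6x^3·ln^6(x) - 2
The product is a 0·∞ indeterminate form at x → 0⁺.
Rewrite the product as 6·ln^6(x) / x^(-3) and apply L'Hôpital, or use the standard hierarchy x^(-3) ≫ |ln x|^6 as x → 0⁺.
The indeterminate product → 0, so the limit = -2.

Final answer: -2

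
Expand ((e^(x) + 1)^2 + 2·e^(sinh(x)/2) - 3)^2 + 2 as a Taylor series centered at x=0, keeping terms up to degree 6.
48899·x^6/3840 + 21553·x^5/960 + 1099·x^4/32 + 175·x^3/4 + 89·x^2/2 + 30·x + 11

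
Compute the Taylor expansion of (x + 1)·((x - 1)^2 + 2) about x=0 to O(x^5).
x^3 - x^2 + x + 3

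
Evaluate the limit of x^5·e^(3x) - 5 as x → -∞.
The product is a 0·∞ indeterminate form at x → -∞.
Rewrite the product as x^5 / e^(-3x) (an ∞/∞ form) and apply L'Hôpital, or use the standard hierarchy e^(3|x|) ≫ |x^5| as x → -∞.
The indeterminate product → 0, so the limit = -5.

Final answer: -5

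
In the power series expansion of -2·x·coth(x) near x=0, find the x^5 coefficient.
Expand to order 5: -2·x·coth(x) = 2·x^4/45 - 2·x^2/3 - 2 + O(x^6).
The coefficient of x^5 is 0.

Final answer: 0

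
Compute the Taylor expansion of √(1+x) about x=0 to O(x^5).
-5·x^4/128 + x^3/16 - x^2/8 + x/2 + 1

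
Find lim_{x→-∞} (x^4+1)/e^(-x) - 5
The quotient is an ∞/∞ indeterminate form as x → -∞.
Compare growth rates of the dominant terms (exponentials ≫ polynomials ≫ logarithms), or apply L'Hôpital's rule; the quotient → 0.
Adding the constant: 0 - 5 = -5. Limit = -5.

Final answer: -5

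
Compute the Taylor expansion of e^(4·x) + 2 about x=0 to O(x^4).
32·x^3/3 + 8·x^2 + 4·x + 3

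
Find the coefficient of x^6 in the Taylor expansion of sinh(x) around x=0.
Expand to order 6: sinh(x) = x^5/120 + x^3/6 + x + O(x^7).
The coefficient of x^6 is 0.

Final answer: 0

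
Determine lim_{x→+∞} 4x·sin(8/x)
As x → +∞: let u = 8/x → 0⁺; then 4·x·sin(8/x) = 4·8·sin(u)/u → 4·8·1 = 32.
Limit = 32.

Final answer: 32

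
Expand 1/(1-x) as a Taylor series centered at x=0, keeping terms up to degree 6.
x^6 + x^5 + x^4 + x^3 + x^2 + x + 1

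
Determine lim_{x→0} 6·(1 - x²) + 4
Direct substitution at x = 0 gives 10.

Final answer: 10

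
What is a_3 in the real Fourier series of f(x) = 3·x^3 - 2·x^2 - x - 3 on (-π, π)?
a_3 = (1/π) ∫_{-π}^{π} f(x)·cos(3x) dx.
Evaluate the integral (use parity and integration by parts as needed): a_3 = 8/9.

Final answer: 8/9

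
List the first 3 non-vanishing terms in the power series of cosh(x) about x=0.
x^4/24 + x^2/2 + 1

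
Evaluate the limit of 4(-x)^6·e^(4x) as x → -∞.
This is a 0·∞ indeterminate form at x → -∞.
Rewrite the product as 4(-x)^6 / e^(-4x) (an ∞/∞ form) and apply L'Hôpital, or use the standard hierarchy e^(4|x|) ≫ |(-x)^6| as x → -∞.
The indeterminate product → 0, so the limit = 0.

Final answer: 0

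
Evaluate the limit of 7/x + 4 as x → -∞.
Evaluate the dominant behaviour as x → -∞; each term tends to a finite value or vanishes.
Limit = 4.

Final answer: 4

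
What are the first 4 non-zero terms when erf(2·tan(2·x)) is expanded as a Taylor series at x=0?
11776·x^7/(105·√(π)) + 256·x^5/(5·√(π)) - 32·x^3/√(π) + 8·x/√(π)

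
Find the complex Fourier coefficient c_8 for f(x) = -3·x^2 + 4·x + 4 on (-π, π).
Compute the real Fourier coefficients first: a_8 = -3/16, b_8 = -1.
Then c_8 = (a_8 − i·b_8)/2 = -3/32 + i/2.

Final answer: -3/32 + i/2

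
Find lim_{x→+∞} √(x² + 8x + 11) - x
This is an ∞ − ∞ indeterminate form.
Multiply and divide by the conjugate √(x²+8x + 11) + x; the x² terms cancel, leaving (8x + 11)/(√(x²+8x + 11)+x) → 8/2 = 4.
Limit = 4.

Final answer: 4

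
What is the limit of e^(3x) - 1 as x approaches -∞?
Evaluate the dominant behaviour as x → -∞; each term tends to a finite value or vanishes.
Limit = -1.

Final answer: -1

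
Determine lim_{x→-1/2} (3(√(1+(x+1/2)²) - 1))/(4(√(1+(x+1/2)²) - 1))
Both numerator and denominator → 0 as x → -1/2; this is a 0/0 indeterminate form.
Expand each to leading order near x = -1/2: numerator ~ 3·(x + 1/2)^2/2, denominator ~ 2·(x + 1/2)^2.
The limit of the ratio is 3/4.

Final answer: 3/4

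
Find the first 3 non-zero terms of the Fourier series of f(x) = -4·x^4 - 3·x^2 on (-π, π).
(-180 + 32·π^2)·cos(x) + (9 - 8·π^2)·cos(2·x) - 4·π^4/5 - π^2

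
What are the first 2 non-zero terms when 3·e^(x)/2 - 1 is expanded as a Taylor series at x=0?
3·x/2 + 1/2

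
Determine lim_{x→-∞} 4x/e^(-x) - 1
The quotient is an ∞/∞ indeterminate form as x → -∞.
Compare growth rates of the dominant terms (exponentials ≫ polynomials ≫ logarithms), or apply L'Hôpital's rule; the quotient → 0.
Adding the constant: 0 - 1 = -1. Limit = -1.

Final answer: -1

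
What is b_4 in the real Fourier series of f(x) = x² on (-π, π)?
b_4 = (1/π) ∫_{-π}^{π} f(x)·sin(4x) dx.
Evaluate the integral (use parity and integration by parts as needed): b_4 = 0.

Final answer: 0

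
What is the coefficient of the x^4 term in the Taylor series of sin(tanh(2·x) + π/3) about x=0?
Expand to order 4: sin(tanh(2·x) + π/3) = 3·√(3)·x^4 - 2·x^3 - √(3)·x^2 + x + √(3)/2 + O(x^5).
The coefficient of x^4 is 3·√(3).

Final answer: 3·√(3)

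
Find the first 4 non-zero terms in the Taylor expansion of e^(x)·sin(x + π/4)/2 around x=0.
-√(2)·x^4/24 + √(2)·x^2/4 + √(2)·x/2 + √(2)/4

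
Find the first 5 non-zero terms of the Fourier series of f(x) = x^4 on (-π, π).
(48 - 8·π^2)·cos(x) + (-3 + 2·π^2)·cos(2·x) + (16/27 - 8·π^2/9)·cos(3·x) + (-3/16 + π^2/2)·cos(4·x) + π^4/5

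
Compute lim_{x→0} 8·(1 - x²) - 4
Direct substitution at x = 0 gives 4.

Final answer: 4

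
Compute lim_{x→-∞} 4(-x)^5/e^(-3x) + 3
The quotient is an ∞/∞ indeterminate form as x → -∞.
Compare growth rates of the dominant terms (exponentials ≫ polynomials ≫ logarithms), or apply L'Hôpital's rule; the quotient → 0.
Adding the constant: 0 + 3 = 3. Limit = 3.

Final answer: 3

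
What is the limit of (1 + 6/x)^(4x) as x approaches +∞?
As x → +∞: write (1 + 6/x)^(4x) = ((1 + 6/x)^x)^4 → (e^6)^4 = e^24.
Limit = e^(24).

Final answer: e^(24)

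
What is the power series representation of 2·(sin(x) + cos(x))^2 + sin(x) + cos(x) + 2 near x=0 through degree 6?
-x^6/720 + 13·x^5/24 + x^4/24 - 17·x^3/6 - x^2/2 + 5·x + 5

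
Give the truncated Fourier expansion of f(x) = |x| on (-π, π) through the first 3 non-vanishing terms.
-4·cos(x)/π - 4·cos(3·x)/(9·π) + π/2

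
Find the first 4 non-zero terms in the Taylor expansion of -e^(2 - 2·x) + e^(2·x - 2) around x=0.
x^3·(4·e^(-2)/3 + 4·e^(2)/3) + x^2·(-2·e^(2) + 2·e^(-2)) + x·(2·e^(-2) + 2·e^(2)) - e^(2) + e^(-2)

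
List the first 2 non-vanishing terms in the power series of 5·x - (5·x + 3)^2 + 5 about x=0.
-25·x - 4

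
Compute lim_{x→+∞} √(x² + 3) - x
This is an ∞ − ∞ indeterminate form.
Multiply and divide by the conjugate √(x²+3) + x; the x² terms cancel, leaving 3/(√(x²+3)+x) → 0.
Limit = 0.

Final answer: 0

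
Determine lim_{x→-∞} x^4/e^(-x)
This is an ∞/∞ indeterminate form as x → -∞.
Compare growth rates of the dominant terms (exponentials ≫ polynomials ≫ logarithms), or apply L'Hôpital's rule; the quotient → 0.
Limit = 0.

Final answer: 0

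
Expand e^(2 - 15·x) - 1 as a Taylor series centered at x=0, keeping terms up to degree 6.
253125·x^6·e^(2)/16 - 50625·x^5·e^(2)/8 + 16875·x^4·e^(2)/8 - 1125·x^3·e^(2)/2 + 225·x^2·e^(2)/2 - 15·x·e^(2) - 1 + e^(2)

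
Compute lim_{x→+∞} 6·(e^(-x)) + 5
Evaluate the dominant behaviour as x → +∞; each term tends to a finite value or vanishes.
Limit = 5.

Final answer: 5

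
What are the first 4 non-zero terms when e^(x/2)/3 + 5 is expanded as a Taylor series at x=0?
x^3/144 + x^2/24 + x/6 + 16/3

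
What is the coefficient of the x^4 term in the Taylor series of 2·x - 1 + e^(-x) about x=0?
Expand to order 4: 2·x - 1 + e^(-x) = x^4/24 - x^3/6 + x^2/2 + x + O(x^5).
The coefficient of x^4 is 1/24.

Final answer: 1/24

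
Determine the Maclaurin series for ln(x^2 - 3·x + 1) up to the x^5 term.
-123·x^5/5 - 47·x^4/4 - 6·x^3 - 7·x^2/2 - 3·x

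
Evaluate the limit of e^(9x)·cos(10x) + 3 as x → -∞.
Evaluate the dominant behaviour as x → -∞; each term tends to a finite value or vanishes.
Limit = 3.

Final answer: 3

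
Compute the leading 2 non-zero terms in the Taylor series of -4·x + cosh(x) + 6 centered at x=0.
7 - 4·x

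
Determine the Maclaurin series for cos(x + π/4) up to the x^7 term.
√(2)·x^7/10080 - √(2)·x^6/1440 - √(2)·x^5/240 + √(2)·x^4/48 + √(2)·x^3/12 - √(2)·x^2/4 - √(2)·x/2 + √(2)/2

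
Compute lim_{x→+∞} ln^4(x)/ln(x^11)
This is an ∞/∞ indeterminate form as x → +∞.
Write ln(x^11) = 11·ln(x), reducing the quotient to ln^3(x)/11 → ∞.
Limit = ∞.

Final answer: ∞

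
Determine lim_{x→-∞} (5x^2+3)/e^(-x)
This is an ∞/∞ indeterminate form as x → -∞.
Compare growth rates of the dominant terms (exponentials ≫ polynomials ≫ logarithms), or apply L'Hôpital's rule; the quotient → 0.
Limit = 0.

Final answer: 0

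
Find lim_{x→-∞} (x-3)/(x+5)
Evaluate the dominant behaviour as x → -∞; each term tends to a finite value or vanishes.
Limit = 1.

Final answer: 1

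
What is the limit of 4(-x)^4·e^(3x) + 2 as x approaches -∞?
The product is a 0·∞ indeterminate form at x → -∞.
Rewrite the product as 4(-x)^4 / e^(-3x) (an ∞/∞ form) and apply L'Hôpital, or use the standard hierarchy e^(3|x|) ≫ |(-x)^4| as x → -∞.
The indeterminate product → 0, so the limit = 2.

Final answer: 2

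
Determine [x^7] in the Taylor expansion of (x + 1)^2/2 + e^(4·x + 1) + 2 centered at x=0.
Expand to order 7: (x + 1)^2/2 + e^(4·x + 1) + 2 = 1024·e·x^7/315 + 256·e·x^6/45 + 128·e·x^5/15 + 32·e·x^4/3 + 32·e·x^3/3 + x^2·(1/2 + 8·e) + x·(1 + 4·e) + 5/2 + e + O(x^8).
The coefficient of x^7 is 1024·e/315.

Final answer: 1024·e/315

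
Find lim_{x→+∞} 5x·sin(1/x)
As x → +∞: let u = 1/x → 0⁺; then 5·x·sin(1/x) = 5·1·sin(u)/u → 5·1·1 = 5.
Limit = 5.

Final answer: 5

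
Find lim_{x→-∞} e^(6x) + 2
Evaluate the dominant behaviour as x → -∞; each term tends to a finite value or vanishes.
Limit = 2.

Final answer: 2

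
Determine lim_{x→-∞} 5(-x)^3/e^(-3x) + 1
The quotient is an ∞/∞ indeterminate form as x → -∞.
Compare growth rates of the dominant terms (exponentials ≫ polynomials ≫ logarithms), or apply L'Hôpital's rule; the quotient → 0.
Adding the constant: 0 + 1 = 1. Limit = 1.

Final answer: 1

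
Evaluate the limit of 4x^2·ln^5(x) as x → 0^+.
This is a 0·∞ indeterminate form at x → 0⁺.
Rewrite the product as 4·ln^5(x) / x^(-2) and apply L'Hôpital, or use the standard hierarchy x^(-2) ≫ |ln x|^5 as x → 0⁺.
The indeterminate product → 0, so the limit = 0.

Final answer: 0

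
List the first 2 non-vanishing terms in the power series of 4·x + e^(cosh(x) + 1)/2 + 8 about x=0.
4·x + e^(2)/2 + 8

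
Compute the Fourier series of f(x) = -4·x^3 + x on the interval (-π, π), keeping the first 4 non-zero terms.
(50 - 8·π^2)·sin(x) + (-7 + 4·π^2)·sin(2·x) + (22/9 - 8·π^2/3)·sin(3·x) + (-5/4 + 2·π^2)·sin(4·x)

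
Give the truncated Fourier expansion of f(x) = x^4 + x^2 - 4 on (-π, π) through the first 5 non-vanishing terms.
(44 - 8·π^2)·cos(x) + (-2 + 2·π^2)·cos(2·x) + (4/27 - 8·π^2/9)·cos(3·x) + (1/16 + π^2/2)·cos(4·x) - 4 + π^2/3 + π^4/5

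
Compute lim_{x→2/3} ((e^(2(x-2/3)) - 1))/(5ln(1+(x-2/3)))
Both numerator and denominator → 0 as x → 2/3; this is a 0/0 indeterminate form.
Expand each to leading order near x = 2/3: numerator ~ 2·(x - 2/3), denominator ~ 5·(x - 2/3).
The limit of the ratio is 2/5.

Final answer: 2/5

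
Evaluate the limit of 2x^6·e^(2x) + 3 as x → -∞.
The product is a 0·∞ indeterminate form at x → -∞.
Rewrite the product as 2x^6 / e^(-2x) (an ∞/∞ form) and apply L'Hôpital, or use the standard hierarchy e^(2|x|) ≫ |x^6| as x → -∞.
The indeterminate product → 0, so the limit = 3.

Final answer: 3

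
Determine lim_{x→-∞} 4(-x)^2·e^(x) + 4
The product is a 0·∞ indeterminate form at x → -∞.
Rewrite the product as 4(-x)^2 / e^(-x) (an ∞/∞ form) and apply L'Hôpital, or use the standard hierarchy e^(|x|) ≫ |(-x)^2| as x → -∞.
The indeterminate product → 0, so the limit = 4.

Final answer: 4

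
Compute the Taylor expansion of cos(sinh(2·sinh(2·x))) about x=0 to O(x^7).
-3328·x^6/45 - 128·x^4/3 - 8·x^2 + 1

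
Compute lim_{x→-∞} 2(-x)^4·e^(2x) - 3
The product is a 0·∞ indeterminate form at x → -∞.
Rewrite the product as 2(-x)^4 / e^(-2x) (an ∞/∞ form) and apply L'Hôpital, or use the standard hierarchy e^(2|x|) ≫ |(-x)^4| as x → -∞.
The indeterminate product → 0, so the limit = -3.

Final answer: -3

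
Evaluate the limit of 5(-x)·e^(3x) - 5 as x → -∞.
The product is a 0·∞ indeterminate form at x → -∞.
Rewrite the product as 5(-x) / e^(-3x) (an ∞/∞ form) and apply L'Hôpital, or use the standard hierarchy e^(3|x|) ≫ |(-x)| as x → -∞.
The indeterminate product → 0, so the limit = -5.

Final answer: -5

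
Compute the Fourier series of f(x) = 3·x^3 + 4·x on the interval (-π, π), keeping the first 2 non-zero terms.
(-28 + 6·π^2)·sin(x) + (1/2 - 3·π^2)·sin(2·x)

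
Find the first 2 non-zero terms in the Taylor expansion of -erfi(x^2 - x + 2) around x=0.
2·x·e^(4)/√(π) - erfi(2)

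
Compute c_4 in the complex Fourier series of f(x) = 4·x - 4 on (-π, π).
Compute the real Fourier coefficients first: a_4 = 0, b_4 = -2.
Then c_4 = (a_4 − i·b_4)/2 = i.

Final answer: i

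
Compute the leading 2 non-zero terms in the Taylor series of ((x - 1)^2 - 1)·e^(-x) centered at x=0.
3·x^2 - 2·x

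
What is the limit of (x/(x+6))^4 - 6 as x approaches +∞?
As x → +∞: x/(x+6) = 1/(1 + 6/x) → 1, and the 4th power of a limit-1 base also → 1; with the additive constant, 1 - 6 = -5.
Limit = -5.

Final answer: -5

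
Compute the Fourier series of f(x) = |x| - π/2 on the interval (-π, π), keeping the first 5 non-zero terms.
-4·cos(x)/π - 4·cos(3·x)/(9·π) - 4·cos(5·x)/(25·π) - 4·cos(7·x)/(49·π) - 4·cos(9·x)/(81·π)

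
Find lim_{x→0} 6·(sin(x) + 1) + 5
Direct substitution at x = 0 gives 11.

Final answer: 11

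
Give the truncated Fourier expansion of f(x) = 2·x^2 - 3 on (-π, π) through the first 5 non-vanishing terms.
-8·cos(x) + 2·cos(2·x) - 8·cos(3·x)/9 + cos(4·x)/2 - 3 + 2·π^2/3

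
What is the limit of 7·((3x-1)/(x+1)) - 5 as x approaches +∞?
Evaluate the dominant behaviour as x → +∞; each term tends to a finite value or vanishes.
Limit = 16.

Final answer: 16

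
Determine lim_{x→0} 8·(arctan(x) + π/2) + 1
Direct substitution at x = 0 gives 1 + 4·π.

Final answer: 1 + 4·π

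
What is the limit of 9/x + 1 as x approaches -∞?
Evaluate the dominant behaviour as x → -∞; each term tends to a finite value or vanishes.
Limit = 1.

Final answer: 1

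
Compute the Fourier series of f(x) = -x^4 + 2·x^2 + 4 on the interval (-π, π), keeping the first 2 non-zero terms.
(-56 + 8·π^2)·cos(x) - π^4/5 + 4 + 2·π^2/3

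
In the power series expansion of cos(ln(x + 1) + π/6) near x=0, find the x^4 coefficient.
Expand to order 4: cos(ln(x + 1) + π/6) = -5·√(3)·x^4/24 + x^3·(-1/12 + √(3)/4) + x^2·(1/4 - √(3)/4) - x/2 + √(3)/2 + O(x^5).
The coefficient of x^4 is -5·√(3)/24.

Final answer: -5·√(3)/24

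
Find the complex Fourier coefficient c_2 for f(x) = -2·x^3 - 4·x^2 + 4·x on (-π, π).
Compute the real Fourier coefficients first: a_2 = -4, b_2 = -7 + 2·π^2.
Then c_2 = (a_2 − i·b_2)/2 = -2 - i·π^2 + 7·i/2.

Final answer: -2 - i·π^2 + 7·i/2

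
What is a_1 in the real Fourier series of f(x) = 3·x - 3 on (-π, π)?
a_1 = (1/π) ∫_{-π}^{π} f(x)·cos(1x) dx.
Evaluate the integral (use parity and integration by parts as needed): a_1 = 0.

Final answer: 0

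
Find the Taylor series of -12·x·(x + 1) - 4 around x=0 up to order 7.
-12·x^2 - 12·x - 4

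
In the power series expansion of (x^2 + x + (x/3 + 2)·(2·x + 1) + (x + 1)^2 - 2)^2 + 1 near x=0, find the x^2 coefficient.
Expand to order 2: (x^2 + x + (x/3 + 2)·(2·x + 1) + (x + 1)^2 - 2)^2 + 1 = 532·x^2/9 + 44·x/3 + 2 + O(x^3).
The coefficient of x^2 is 532/9.

Final answer: 532/9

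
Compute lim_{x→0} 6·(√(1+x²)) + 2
Direct substitution at x = 0 gives 8.

Final answer: 8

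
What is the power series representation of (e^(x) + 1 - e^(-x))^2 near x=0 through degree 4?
4·x^4/3 + 2·x^3/3 + 4·x^2 + 4·x + 1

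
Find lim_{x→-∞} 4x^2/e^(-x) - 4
The quotient is an ∞/∞ indeterminate form as x → -∞.
Compare growth rates of the dominant terms (exponentials ≫ polynomials ≫ logarithms), or apply L'Hôpital's rule; the quotient → 0.
Adding the constant: 0 - 4 = -4. Limit = -4.

Final answer: -4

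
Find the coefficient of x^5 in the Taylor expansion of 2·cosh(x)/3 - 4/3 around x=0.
Expand to order 5: 2·cosh(x)/3 - 4/3 = x^4/36 + x^2/3 - 2/3 + O(x^6).
The coefficient of x^5 is 0.

Final answer: 0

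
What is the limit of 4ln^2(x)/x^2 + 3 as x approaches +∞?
The quotient is an ∞/∞ indeterminate form as x → +∞.
The polynomial denominator x^2 dominates the logarithmic numerator (any positive power of x ≫ ln^2(x) as x → ∞), so the quotient → 0.
Adding the constant: 0 + 3 = 3. Limit = 3.

Final answer: 3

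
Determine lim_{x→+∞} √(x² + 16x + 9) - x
This is an ∞ − ∞ indeterminate form.
Multiply and divide by the conjugate √(x²+16x + 9) + x; the x² terms cancel, leaving (16x + 9)/(√(x²+16x + 9)+x) → 16/2 = 8.
Limit = 8.

Final answer: 8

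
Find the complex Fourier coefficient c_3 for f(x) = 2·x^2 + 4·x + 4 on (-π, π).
Compute the real Fourier coefficients first: a_3 = -8/9, b_3 = 8/3.
Then c_3 = (a_3 − i·b_3)/2 = -4/9 - 4·i/3.

Final answer: -4/9 - 4·i/3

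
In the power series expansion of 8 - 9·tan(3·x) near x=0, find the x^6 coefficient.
Expand to order 6: 8 - 9·tan(3·x) = -1458·x^5/5 - 81·x^3 - 27·x + 8 + O(x^7).
The coefficient of x^6 is 0.

Final answer: 0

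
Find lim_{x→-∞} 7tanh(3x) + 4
Evaluate the dominant behaviour as x → -∞; each term tends to a finite value or vanishes.
Limit = -3.

Final answer: -3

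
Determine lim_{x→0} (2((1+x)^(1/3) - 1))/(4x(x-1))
Both numerator and denominator → 0 as x → 0; this is a 0/0 indeterminate form.
Expand each to leading order near x = 0: numerator ~ 2·x/3, denominator ~ -4·x.
The limit of the ratio is -1/6.

Final answer: -1/6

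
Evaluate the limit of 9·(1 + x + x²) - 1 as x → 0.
Direct substitution at x = 0 gives 8.

Final answer: 8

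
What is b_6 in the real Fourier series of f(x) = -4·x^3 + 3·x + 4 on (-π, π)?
b_6 = (1/π) ∫_{-π}^{π} f(x)·sin(6x) dx.
Evaluate the integral (use parity and integration by parts as needed): b_6 = -11/9 + 4·π^2/3.

Final answer: -11/9 + 4·π^2/3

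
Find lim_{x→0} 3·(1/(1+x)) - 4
Direct substitution at x = 0 gives -1.

Final answer: -1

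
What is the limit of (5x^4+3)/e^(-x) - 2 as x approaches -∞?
The quotient is an ∞/∞ indeterminate form as x → -∞.
Compare growth rates of the dominant terms (exponentials ≫ polynomials ≫ logarithms), or apply L'Hôpital's rule; the quotient → 0.
Adding the constant: 0 - 2 = -2. Limit = -2.

Final answer: -2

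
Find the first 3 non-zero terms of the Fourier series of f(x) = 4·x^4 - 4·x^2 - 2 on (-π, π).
(208 - 32·π^2)·cos(x) + (-16 + 8·π^2)·cos(2·x) - 4·π^2/3 - 2 + 4·π^4/5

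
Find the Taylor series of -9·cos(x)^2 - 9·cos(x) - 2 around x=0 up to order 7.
33·x^6/80 - 27·x^4/8 + 27·x^2/2 - 20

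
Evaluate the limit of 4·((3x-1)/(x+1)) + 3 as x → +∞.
Evaluate the dominant behaviour as x → +∞; each term tends to a finite value or vanishes.
Limit = 15.

Final answer: 15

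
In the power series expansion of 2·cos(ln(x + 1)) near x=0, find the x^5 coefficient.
Expand to order 5: 2·cos(ln(x + 1)) = 2·x^5/3 - 5·x^4/6 + x^3 - x^2 + 2 + O(x^6).
The coefficient of x^5 is 2/3.

Final answer: 2/3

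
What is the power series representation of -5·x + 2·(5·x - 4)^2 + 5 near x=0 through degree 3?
50·x^2 - 85·x + 37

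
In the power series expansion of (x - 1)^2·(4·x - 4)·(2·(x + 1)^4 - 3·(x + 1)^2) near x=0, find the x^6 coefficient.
Expand to order 6: (x - 1)^2·(4·x - 4)·(2·(x + 1)^4 - 3·(x + 1)^2) = 8·x^6 - 36·x^5 - 12·x^4 + 48·x^3 - 20·x + 4 + O(x^7).
The coefficient of x^6 is 8.

Final answer: 8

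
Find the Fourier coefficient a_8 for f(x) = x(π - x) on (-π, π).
a_8 = (1/π) ∫_{-π}^{π} f(x)·cos(8x) dx.
Evaluate the integral (use parity and integration by parts as needed): a_8 = -1/16.

Final answer: -1/16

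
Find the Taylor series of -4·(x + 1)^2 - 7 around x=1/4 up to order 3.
-53/4 - 10·(x - 1/4) - 4·(x - 1/4)^2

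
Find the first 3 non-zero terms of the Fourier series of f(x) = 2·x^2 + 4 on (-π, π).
-8·cos(x) + 2·cos(2·x) + 4 + 2·π^2/3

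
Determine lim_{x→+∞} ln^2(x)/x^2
This is an ∞/∞ indeterminate form as x → +∞.
The polynomial denominator x^2 dominates the logarithmic numerator (any positive power of x ≫ ln^2(x) as x → ∞), so the quotient → 0.
Limit = 0.

Final answer: 0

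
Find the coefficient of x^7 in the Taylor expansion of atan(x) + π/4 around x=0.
Expand to order 7: atan(x) + π/4 = -x^7/7 + x^5/5 - x^3/3 + x + π/4 + O(x^8).
The coefficient of x^7 is -1/7.

Final answer: -1/7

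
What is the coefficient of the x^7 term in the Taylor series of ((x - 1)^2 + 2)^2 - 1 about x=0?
Expand to order 7: ((x - 1)^2 + 2)^2 - 1 = x^4 - 4·x^3 + 10·x^2 - 12·x + 8 + O(x^8).
The coefficient of x^7 is 0.

Final answer: 0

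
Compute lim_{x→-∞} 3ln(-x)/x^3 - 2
The quotient is an ∞/∞ indeterminate form as x → -∞.
Compare growth rates of the dominant terms (exponentials ≫ polynomials ≫ logarithms), or apply L'Hôpital's rule; the quotient → 0.
Adding the constant: 0 - 2 = -2. Limit = -2.

Final answer: -2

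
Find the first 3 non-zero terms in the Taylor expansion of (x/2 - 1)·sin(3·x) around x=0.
9·x^3/2 + 3·x^2/2 - 3·x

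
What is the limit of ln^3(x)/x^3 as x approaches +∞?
This is an ∞/∞ indeterminate form as x → +∞.
The polynomial denominator x^3 dominates the logarithmic numerator (any positive power of x ≫ ln^3(x) as x → ∞), so the quotient → 0.
Limit = 0.

Final answer: 0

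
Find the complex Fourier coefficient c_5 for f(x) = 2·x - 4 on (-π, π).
Compute the real Fourier coefficients first: a_5 = 0, b_5 = 4/5.
Then c_5 = (a_5 − i·b_5)/2 = -2·i/5.

Final answer: -2·i/5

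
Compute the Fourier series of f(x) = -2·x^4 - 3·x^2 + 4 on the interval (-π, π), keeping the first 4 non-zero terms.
(-84 + 16·π^2)·cos(x) + (3 - 4·π^2)·cos(2·x) + (4/27 + 16·π^2/9)·cos(3·x) - 2·π^4/5 - π^2 + 4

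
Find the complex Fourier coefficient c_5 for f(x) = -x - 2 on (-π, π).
Compute the real Fourier coefficients first: a_5 = 0, b_5 = -2/5.
Then c_5 = (a_5 − i·b_5)/2 = i/5.

Final answer: i/5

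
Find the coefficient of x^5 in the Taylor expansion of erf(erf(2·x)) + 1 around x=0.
Expand to order 5: erf(erf(2·x)) + 1 = x^5·(64/(5·π) + 1024/(5·π^3) + 512/(3·π^2)) + x^3·(-128/(3·π^2) - 32/(3·π)) + 8·x/π + 1 + O(x^6).
The coefficient of x^5 is 64/(5·π) + 1024/(5·π^3) + 512/(3·π^2).

Final answer: 64/(5·π) + 1024/(5·π^3) + 512/(3·π^2)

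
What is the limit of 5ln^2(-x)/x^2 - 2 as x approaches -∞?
The quotient is an ∞/∞ indeterminate form as x → -∞.
Compare growth rates of the dominant terms (exponentials ≫ polynomials ≫ logarithms), or apply L'Hôpital's rule; the quotient → 0.
Adding the constant: 0 - 2 = -2. Limit = -2.

Final answer: -2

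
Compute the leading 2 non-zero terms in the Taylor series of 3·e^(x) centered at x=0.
3·x + 3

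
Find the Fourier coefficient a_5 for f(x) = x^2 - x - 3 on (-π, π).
a_5 = (1/π) ∫_{-π}^{π} f(x)·cos(5x) dx.
Evaluate the integral (use parity and integration by parts as needed): a_5 = -4/25.

Final answer: -4/25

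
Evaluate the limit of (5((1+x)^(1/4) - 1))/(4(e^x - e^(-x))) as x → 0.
Both numerator and denominator → 0 as x → 0; this is a 0/0 indeterminate form.
Expand each to leading order near x = 0: numerator ~ 5·x/4, denominator ~ 8·x.
The limit of the ratio is 5/32.

Final answer: 5/32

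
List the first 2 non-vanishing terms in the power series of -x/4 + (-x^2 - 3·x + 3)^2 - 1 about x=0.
8 - 73·x/4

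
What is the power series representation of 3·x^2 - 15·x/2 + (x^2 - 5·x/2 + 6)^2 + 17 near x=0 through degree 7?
x^4 - 5·x^3 + 85·x^2/4 - 75·x/2 + 53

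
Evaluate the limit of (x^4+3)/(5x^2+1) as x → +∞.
This is an ∞/∞ indeterminate form as x → +∞.
Divide numerator and denominator by x^4 and let the lower-order terms vanish; the numerator's degree 4 exceeds the denominator's degree 2, so the quotient diverges.
Limit = ∞.

Final answer: ∞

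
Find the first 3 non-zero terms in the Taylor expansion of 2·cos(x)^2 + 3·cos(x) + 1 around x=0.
19·x^4/24 - 7·x^2/2 + 6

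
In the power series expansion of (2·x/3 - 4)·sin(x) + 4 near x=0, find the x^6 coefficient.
Expand to order 6: (2·x/3 - 4)·sin(x) + 4 = x^6/180 - x^5/30 - x^4/9 + 2·x^3/3 + 2·x^2/3 - 4·x + 4 + O(x^7).
The coefficient of x^6 is 1/180.

Final answer: 1/180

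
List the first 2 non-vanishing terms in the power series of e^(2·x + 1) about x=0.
2·e·x + e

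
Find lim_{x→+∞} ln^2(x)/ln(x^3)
This is an ∞/∞ indeterminate form as x → +∞.
Write ln(x^3) = 3·ln(x), reducing the quotient to ln(x)/3 → ∞.
Limit = ∞.

Final answer: ∞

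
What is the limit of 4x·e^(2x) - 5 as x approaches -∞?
The product is a 0·∞ indeterminate form at x → -∞.
Rewrite the product as 4x / e^(-2x) (an ∞/∞ form) and apply L'Hôpital, or use the standard hierarchy e^(2|x|) ≫ |x| as x → -∞.
The indeterminate product → 0, so the limit = -5.

Final answer: -5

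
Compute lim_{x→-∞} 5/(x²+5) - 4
Evaluate the dominant behaviour as x → -∞; each term tends to a finite value or vanishes.
Limit = -4.

Final answer: -4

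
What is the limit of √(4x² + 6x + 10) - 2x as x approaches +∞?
As x → +∞: multiply by the conjugate to get (6x+10)/(√(4x²+6x+10)+2x); the denominator ~ 4x, so the limit is 6/4 = 3/2.
Limit = 3/2.

Final answer: 3/2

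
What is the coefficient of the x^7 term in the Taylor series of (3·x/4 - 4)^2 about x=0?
Expand to order 7: (3·x/4 - 4)^2 = 9·x^2/16 - 6·x + 16 + O(x^8).
The coefficient of x^7 is 0.

Final answer: 0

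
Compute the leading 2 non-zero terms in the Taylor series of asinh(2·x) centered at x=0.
-4·x^3/3 + 2·x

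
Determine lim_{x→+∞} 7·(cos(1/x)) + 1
Evaluate the dominant behaviour as x → +∞; each term tends to a finite value or vanishes.
Limit = 8.

Final answer: 8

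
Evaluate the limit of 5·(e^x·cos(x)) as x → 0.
Direct substitution at x = 0 gives 5.

Final answer: 5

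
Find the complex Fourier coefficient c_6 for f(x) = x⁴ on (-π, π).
Compute the real Fourier coefficients first: a_6 = -1/27 + 2·π^2/9, b_6 = 0.
Then c_6 = (a_6 − i·b_6)/2 = -1/54 + π^2/9.

Final answer: -1/54 + π^2/9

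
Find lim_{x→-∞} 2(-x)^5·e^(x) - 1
The product is a 0·∞ indeterminate form at x → -∞.
Rewrite the product as 2(-x)^5 / e^(-x) (an ∞/∞ form) and apply L'Hôpital, or use the standard hierarchy e^(|x|) ≫ |(-x)^5| as x → -∞.
The indeterminate product → 0, so the limit = -1.

Final answer: -1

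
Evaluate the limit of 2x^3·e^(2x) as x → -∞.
This is a 0·∞ indeterminate form at x → -∞.
Rewrite the product as 2x^3 / e^(-2x) (an ∞/∞ form) and apply L'Hôpital, or use the standard hierarchy e^(2|x|) ≫ |x^3| as x → -∞.
The indeterminate product → 0, so the limit = 0.

Final answer: 0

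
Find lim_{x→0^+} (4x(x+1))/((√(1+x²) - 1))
Both numerator and denominator → 0 as x → 0^+; this is a 0/0 indeterminate form.
Expand each to leading order near x = 0: numerator ~ 4·x, denominator ~ x^2/2.
The limit of the ratio is ∞.

Final answer: ∞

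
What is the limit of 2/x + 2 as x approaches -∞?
Evaluate the dominant behaviour as x → -∞; each term tends to a finite value or vanishes.
Limit = 2.

Final answer: 2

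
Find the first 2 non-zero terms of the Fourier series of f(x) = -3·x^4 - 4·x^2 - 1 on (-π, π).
(-128 + 24·π^2)·cos(x) - 3·π^4/5 - 4·π^2/3 - 1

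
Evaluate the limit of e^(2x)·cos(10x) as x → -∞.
Evaluate the dominant behaviour as x → -∞; each term tends to a finite value or vanishes.
Limit = 0.

Final answer: 0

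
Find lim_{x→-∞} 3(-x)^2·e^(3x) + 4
The product is a 0·∞ indeterminate form at x → -∞.
Rewrite the product as 3(-x)^2 / e^(-3x) (an ∞/∞ form) and apply L'Hôpital, or use the standard hierarchy e^(3|x|) ≫ |(-x)^2| as x → -∞.
The indeterminate product → 0, so the limit = 4.

Final answer: 4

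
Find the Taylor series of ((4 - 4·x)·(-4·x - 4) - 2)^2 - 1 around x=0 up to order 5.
256·x^4 - 576·x^2 + 323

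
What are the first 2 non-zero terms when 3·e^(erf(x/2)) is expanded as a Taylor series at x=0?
3·x/√(π) + 3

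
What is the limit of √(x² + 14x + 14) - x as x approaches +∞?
This is an ∞ − ∞ indeterminate form.
Multiply and divide by the conjugate √(x²+14x + 14) + x; the x² terms cancel, leaving (14x + 14)/(√(x²+14x + 14)+x) → 14/2 = 7.
Limit = 7.

Final answer: 7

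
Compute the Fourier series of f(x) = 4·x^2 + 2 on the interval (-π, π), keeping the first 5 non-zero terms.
-16·cos(x) + 4·cos(2·x) - 16·cos(3·x)/9 + cos(4·x) + 2 + 4·π^2/3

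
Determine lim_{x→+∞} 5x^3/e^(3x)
This is an ∞/∞ indeterminate form as x → +∞.
The exponential denominator e^(3x) dominates the polynomial numerator (e^x ≫ x^3 as x → ∞), so the quotient → 0.
Limit = 0.

Final answer: 0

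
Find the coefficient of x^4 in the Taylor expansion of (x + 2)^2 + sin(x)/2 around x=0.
Expand to order 4: (x + 2)^2 + sin(x)/2 = -x^3/12 + x^2 + 9·x/2 + 4 + O(x^5).
The coefficient of x^4 is 0.

Final answer: 0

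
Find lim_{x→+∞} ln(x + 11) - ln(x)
This is an ∞ − ∞ indeterminate form.
Combine the logarithms: ln(x+11) − ln(x) = ln((x+11)/(x)) = ln(1 + 11/(x)) → ln(1) = 0.
Limit = 0.

Final answer: 0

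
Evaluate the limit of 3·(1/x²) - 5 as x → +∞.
Evaluate the dominant behaviour as x → +∞; each term tends to a finite value or vanishes.
Limit = -5.

Final answer: -5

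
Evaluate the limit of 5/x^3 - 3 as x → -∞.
Evaluate the dominant behaviour as x → -∞; each term tends to a finite value or vanishes.
Limit = -3.

Final answer: -3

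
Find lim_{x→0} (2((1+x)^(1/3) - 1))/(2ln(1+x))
Both numerator and denominator → 0 as x → 0; this is a 0/0 indeterminate form.
Expand each to leading order near x = 0: numerator ~ 2·x/3, denominator ~ 2·x.
The limit of the ratio is 1/3.

Final answer: 1/3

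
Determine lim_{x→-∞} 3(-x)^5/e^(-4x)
This is an ∞/∞ indeterminate form as x → -∞.
Compare growth rates of the dominant terms (exponentials ≫ polynomials ≫ logarithms), or apply L'Hôpital's rule; the quotient → 0.
Limit = 0.

Final answer: 0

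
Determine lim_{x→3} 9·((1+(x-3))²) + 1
Direct substitution at x = 3 gives 10.

Final answer: 10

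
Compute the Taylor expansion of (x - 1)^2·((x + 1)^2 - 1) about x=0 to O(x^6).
x^4 - 3·x^2 + 2·x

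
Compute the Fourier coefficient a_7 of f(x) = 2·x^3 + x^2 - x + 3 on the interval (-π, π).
a_7 = (1/π) ∫_{-π}^{π} f(x)·cos(7x) dx.
Evaluate the integral (use parity and integration by parts as needed): a_7 = -4/49.

Final answer: -4/49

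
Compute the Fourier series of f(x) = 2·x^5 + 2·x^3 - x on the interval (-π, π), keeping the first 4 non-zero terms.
(-76·π^2 + 4·π^4 + 454)·sin(x) + (-2·π^4 - 11 + 8·π^2)·sin(2·x) + (-44·π^2/27 + 34/81 + 4·π^4/3)·sin(3·x) + (-π^4 + 13/32 + π^2/4)·sin(4·x)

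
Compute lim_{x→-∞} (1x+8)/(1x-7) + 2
Evaluate the dominant behaviour as x → -∞; each term tends to a finite value or vanishes.
Limit = 3.

Final answer: 3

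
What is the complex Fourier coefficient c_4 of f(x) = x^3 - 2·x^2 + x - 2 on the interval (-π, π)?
Compute the real Fourier coefficients first: a_4 = -1/2, b_4 = -π^2/2 - 5/16.
Then c_4 = (a_4 − i·b_4)/2 = -1/4 + 5·i/32 + i·π^2/4.

Final answer: -1/4 + 5·i/32 + i·π^2/4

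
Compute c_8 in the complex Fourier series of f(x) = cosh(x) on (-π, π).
Compute the real Fourier coefficients first: a_8 = 2·sinh(π)/(65·π), b_8 = 0.
Then c_8 = (a_8 − i·b_8)/2 = sinh(π)/(65·π).

Final answer: sinh(π)/(65·π)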